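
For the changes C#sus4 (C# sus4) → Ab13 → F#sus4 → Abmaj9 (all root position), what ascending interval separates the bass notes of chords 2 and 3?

A6

The roots are Ab and F#.
From Ab to F#: 10 semitones over a sixth = augmented.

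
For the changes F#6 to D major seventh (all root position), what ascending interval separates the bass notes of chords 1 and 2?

minor sixth

The roots are F# and D.
6 letter names make it a sixth; at 8 semitones (a half step narrower than major) the quality is minor.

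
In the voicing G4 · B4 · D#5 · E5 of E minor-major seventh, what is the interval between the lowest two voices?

major third

Those voices are G4 and B4.
Counting 3 letters and 4 half steps from G gives a major third.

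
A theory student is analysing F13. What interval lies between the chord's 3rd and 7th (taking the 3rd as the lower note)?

Spelling the chord: F, A, C, E♭, G, D.
That puts A below E♭.
5 letter names make it a fifth; at 6 semitones (a half step narrower than perfect) the quality is diminished.
This 3–7 tritone is the characteristic tension at the heart of the dominant sound.

diminished fifth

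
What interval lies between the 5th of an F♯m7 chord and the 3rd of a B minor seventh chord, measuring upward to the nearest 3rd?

minor second

F♯m7 has C♯ as its 5th, and B minor seventh has D as its 3rd.
C♯ up to D is 1 semitone, a half step narrower than a major second, so the interval is minor.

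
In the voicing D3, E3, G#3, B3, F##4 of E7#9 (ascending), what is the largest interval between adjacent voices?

Adjacent intervals: D3→E3 = major second; E3→G#3 = major third; G#3→B3 = minor third; B3→F##4 = augmented fifth.
The largest is B3 to F##4, an augmented fifth (8 semitones).

A5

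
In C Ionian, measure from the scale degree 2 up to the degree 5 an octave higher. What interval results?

Spelling C Ionian: C D E F G A B.
So we need the interval from D up to G.
From D to G is 17 semitones, exactly the perfect eleventh.

perfect eleventh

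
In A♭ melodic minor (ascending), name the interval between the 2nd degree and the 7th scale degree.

Spelling A♭ melodic minor (ascending): A♭ B♭ C♭ D♭ E♭ F G.
The 2nd degree is B♭ and the degree 7 is G.
B♭ up to G spans 6 letter names and 9 semitones — a major sixth.

major 6th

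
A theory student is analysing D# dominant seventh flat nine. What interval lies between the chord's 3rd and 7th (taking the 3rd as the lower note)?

diminished fifth

D#7b9 is spelled D#, F##, A#, C#, E.
So we need the interval from F## up to C#.
F## up to C# is 6 semitones, a half step narrower than a perfect fifth, so the interval is diminished.
That tritone between 3rd and 7th is what gives the dominant seventh its pull toward resolution.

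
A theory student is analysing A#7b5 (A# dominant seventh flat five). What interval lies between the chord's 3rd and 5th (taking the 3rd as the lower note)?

diminished third

A#7b5 (A# dominant seventh flat five): A#–C##–E–G#.
That puts C## below E.
From C## to E: 2 semitones over a third = diminished.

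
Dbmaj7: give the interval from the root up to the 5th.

The chord tones of DbΔ7 are Db F Ab C.
So we need the interval from Db up to Ab.
Counting 5 letters and 7 half steps from Db gives a perfect fifth.

perfect 5th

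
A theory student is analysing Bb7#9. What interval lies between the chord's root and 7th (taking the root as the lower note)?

minor seventh

Spelling the chord: Bb D F Ab C#.
So we need the interval from Bb up to Ab.
From Bb to Ab: 10 semitones over a seventh = minor.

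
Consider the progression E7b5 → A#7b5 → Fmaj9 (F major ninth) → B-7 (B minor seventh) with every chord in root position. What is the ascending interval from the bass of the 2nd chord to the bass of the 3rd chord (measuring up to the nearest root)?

d6

The roots are A# and F.
A# up to F is 7 semitones, a whole step narrower than a major sixth, so the interval is diminished.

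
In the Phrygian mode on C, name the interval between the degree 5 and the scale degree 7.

minor third

Spelling the Phrygian mode on C: C Db Eb F G Ab Bb.
That puts G below Bb.
G up to Bb is 3 semitones, a half step narrower than a major third, so the interval is minor.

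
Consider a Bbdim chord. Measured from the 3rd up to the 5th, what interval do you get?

Spelling the chord: Bb-Db-Fb.
So we need the interval from Db up to Fb.
3 letter names make it a third; at 3 semitones (a half step narrower than major) the quality is minor.

minor third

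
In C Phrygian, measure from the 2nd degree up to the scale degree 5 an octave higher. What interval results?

C phrygian: C Db Eb F G Ab Bb.
So we need the interval from Db up to G.
11 letter names make it an eleventh; at 18 semitones (a half step wider than perfect) the quality is augmented.

augmented eleventh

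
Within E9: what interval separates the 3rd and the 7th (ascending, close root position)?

diminished fifth

The chord tones of E dominant ninth are E-G#-B-D-F#.
That puts G# below D.
5 letter names make it a fifth; at 6 semitones (a half step narrower than perfect) the quality is diminished.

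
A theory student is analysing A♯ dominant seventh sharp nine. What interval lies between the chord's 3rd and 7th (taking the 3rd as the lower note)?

diminished 5th

A♯7#9 (A♯ dominant seventh sharp nine) is spelled A♯-C𝄪-E♯-G♯-B𝄪.
3rd = C𝄪; 7th = G♯.
From C𝄪 to G♯: 6 semitones over a fifth = diminished.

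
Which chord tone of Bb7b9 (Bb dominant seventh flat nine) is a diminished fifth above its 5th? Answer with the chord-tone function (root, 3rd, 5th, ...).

9th

Spelling the chord: Bb, D, F, Ab, Cb.
The 5th is F. A diminished fifth above F is Cb.
Cb is the chord's 9th.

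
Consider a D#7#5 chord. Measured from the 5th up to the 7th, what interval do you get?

diminished third

D#aug7 (D# augmented seventh) is spelled D# F## A## C#.
5th = A##; 7th = C#.
3 letter names make it a third; at 2 semitones (a whole step narrower than major) the quality is diminished.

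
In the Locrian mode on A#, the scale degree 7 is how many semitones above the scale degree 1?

The scale is A# B C# D# E F# G#.
A# up to G# is a minor seventh — 10 semitones.

10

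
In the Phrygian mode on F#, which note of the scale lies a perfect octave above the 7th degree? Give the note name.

E

The scale is F# G A B C# D E.
The 7th degree is E; a perfect octave above that is E — scale degree 7.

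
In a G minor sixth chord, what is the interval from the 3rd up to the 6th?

Spelling the chord: G B♭ D E.
That puts B♭ below E.
B♭ up to E is 6 semitones, a half step wider than a perfect fourth, so the interval is augmented.

augmented 4th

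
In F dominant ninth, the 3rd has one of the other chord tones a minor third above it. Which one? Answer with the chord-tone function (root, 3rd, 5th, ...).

5th

F9 (F dominant ninth): F A C E♭ G.
The 3rd is A. A minor third above A is C.
C is the chord's 5th.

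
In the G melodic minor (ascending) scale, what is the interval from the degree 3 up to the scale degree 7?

The scale runs G A Bb C D E F#.
So we need the interval from Bb up to F#.
5 letter names make it a fifth; at 8 semitones (a half step wider than perfect) the quality is augmented.

augmented 5th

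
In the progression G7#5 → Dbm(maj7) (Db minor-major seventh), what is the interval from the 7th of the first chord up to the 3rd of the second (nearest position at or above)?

diminished 8th

G7#5 has F as its 7th, and Dbm(maj7) (Db minor-major seventh) has Fb as its 3rd.
F up to Fb is 11 semitones, a half step narrower than a perfect octave, so the interval is diminished.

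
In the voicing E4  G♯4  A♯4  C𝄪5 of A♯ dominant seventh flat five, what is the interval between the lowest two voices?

Those voices are E4 and G♯4.
E up to G♯ spans 3 letter names and 4 semitones — a major third.

major 3rd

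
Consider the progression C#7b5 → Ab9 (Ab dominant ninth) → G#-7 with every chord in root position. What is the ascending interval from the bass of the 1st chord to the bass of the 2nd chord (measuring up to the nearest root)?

The roots are C# and Ab.
From C# to Ab: 7 semitones over a sixth = diminished.

diminished sixth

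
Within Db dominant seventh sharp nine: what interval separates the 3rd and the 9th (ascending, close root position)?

major 7th

The chord tones of Db dominant seventh sharp nine are Db-F-Ab-Cb-E.
The 3rd is F and the 9th is E.
Counting 7 letters and 11 half steps from F gives a major seventh.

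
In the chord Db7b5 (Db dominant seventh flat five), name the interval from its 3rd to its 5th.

The chord tones of Db7b5 (Db dominant seventh flat five) are Db, F, Abb, Cb.
The 3rd is F and the 5th is Abb.
From F to Abb: 2 semitones over a third = diminished.

diminished third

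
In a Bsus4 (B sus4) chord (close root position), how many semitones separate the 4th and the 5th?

Spelling the chord: B–E–F#.
E to F# is a major second: 2 semitones.

2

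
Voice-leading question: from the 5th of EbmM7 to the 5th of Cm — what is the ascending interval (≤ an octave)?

M6

The 5th of EbmM7 is Bb; the 5th of Cm is G.
Counting 6 letters and 9 half steps from Bb gives a major sixth.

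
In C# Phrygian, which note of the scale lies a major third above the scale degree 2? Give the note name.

The scale is C# D E F# G# A B.
The scale degree 2 is D; a major third above that is F# — scale degree 4.

F#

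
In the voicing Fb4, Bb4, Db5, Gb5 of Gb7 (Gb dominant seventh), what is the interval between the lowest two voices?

augmented fourth

Those voices are Fb4 and Bb4.
From Fb to Bb: 6 semitones over a fourth = augmented.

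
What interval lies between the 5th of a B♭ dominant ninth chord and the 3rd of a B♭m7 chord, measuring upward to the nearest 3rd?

minor sixth

The 5th of B♭ dominant ninth is F; the 3rd of B♭m7 is D♭.
F up to D♭ is 8 semitones, a half step narrower than a major sixth, so the interval is minor.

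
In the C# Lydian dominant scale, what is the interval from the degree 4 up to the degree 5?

minor second

Spelling the C# Lydian dominant scale: C# D# E# F## G# A# B.
The degree 4 is F## and the 5th scale degree is G#.
From F## to G#: 1 semitone over a second = minor.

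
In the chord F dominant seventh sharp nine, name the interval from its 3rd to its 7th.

The chord tones of F7#9 are F, A, C, Eb, G#.
So we need the interval from A up to Eb.
A up to Eb is 6 semitones, a half step narrower than a perfect fifth, so the interval is diminished.

diminished fifth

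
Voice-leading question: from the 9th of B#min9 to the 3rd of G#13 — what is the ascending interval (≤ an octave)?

minor seventh

The 9th of B#min9 is C##; the 3rd of G#13 is B#.
7 letter names make it a seventh; at 10 semitones (a half step narrower than major) the quality is minor.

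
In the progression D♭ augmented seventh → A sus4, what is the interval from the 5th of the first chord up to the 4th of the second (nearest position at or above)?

perfect 4th

D♭ augmented seventh has A as its 5th, and A sus4 has D as its 4th.
A up to D spans 4 letter names and 5 semitones — a perfect fourth.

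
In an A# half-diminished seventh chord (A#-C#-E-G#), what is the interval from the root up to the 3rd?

That puts A# below C#.
From A# to C#: 3 semitones over a third = minor.

minor third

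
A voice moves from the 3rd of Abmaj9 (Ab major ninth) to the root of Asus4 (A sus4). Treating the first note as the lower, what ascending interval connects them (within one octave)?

The 3rd of Abmaj9 (Ab major ninth) is C; the root of Asus4 (A sus4) is A.
From C to A is 9 semitones, exactly the major sixth.

major sixth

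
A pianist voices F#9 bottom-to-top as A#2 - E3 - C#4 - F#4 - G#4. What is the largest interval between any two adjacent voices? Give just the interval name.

Adjacent intervals: A#2→E3 = diminished fifth; E3→C#4 = major sixth; C#4→F#4 = perfect fourth; F#4→G#4 = major second.
The largest is E3 to C#4, a major sixth (9 semitones).

major 6th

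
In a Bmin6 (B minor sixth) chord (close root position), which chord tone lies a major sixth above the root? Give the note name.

Spelling the chord: B-D-F#-G#.
The root is B. A major sixth above B is G#.
G# is the chord's 6th.

G#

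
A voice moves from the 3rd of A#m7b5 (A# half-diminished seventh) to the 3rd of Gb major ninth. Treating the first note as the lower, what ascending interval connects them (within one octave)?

diminished seventh

A#m7b5 (A# half-diminished seventh) has C# as its 3rd, and Gb major ninth has Bb as its 3rd.
From C# to Bb: 9 semitones over a seventh = diminished.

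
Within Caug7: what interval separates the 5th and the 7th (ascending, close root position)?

Caug7 is spelled C, E, G#, Bb.
So we need the interval from G# up to Bb.
3 letter names make it a third; at 2 semitones (a whole step narrower than major) the quality is diminished.

d3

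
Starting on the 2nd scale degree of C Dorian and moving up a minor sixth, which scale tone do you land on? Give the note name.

The scale is C D Eb F G A Bb.
The 2nd scale degree is D; a minor sixth above that is Bb — scale degree 7.

Bb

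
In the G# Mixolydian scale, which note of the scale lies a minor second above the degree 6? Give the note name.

The scale is G# A# B# C# D# E# F#.
The degree 6 is E#; a minor second above that is F# — scale degree 7.

F#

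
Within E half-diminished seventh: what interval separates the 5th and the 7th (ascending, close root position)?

major third

Eø7: E-G-Bb-D.
So we need the interval from Bb up to D.
From Bb to D is 4 semitones, exactly the major third.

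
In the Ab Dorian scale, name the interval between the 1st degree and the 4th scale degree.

The scale runs Ab Bb Cb Db Eb F Gb.
1st degree = Ab; scale degree 4 = Db.
From Ab to Db is 5 semitones, exactly the perfect fourth.

perfect fourth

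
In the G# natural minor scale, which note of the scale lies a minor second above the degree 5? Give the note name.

The scale is G# A# B C# D# E F#.
The degree 5 is D#; a minor second above that is E — scale degree 6.

E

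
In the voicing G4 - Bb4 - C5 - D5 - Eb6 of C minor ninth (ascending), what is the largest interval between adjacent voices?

minor 9th

Adjacent intervals: G4→Bb4 = minor third; Bb4→C5 = major second; C5→D5 = major second; D5→Eb6 = minor ninth.
The largest is D5 to Eb6, a minor ninth (13 semitones).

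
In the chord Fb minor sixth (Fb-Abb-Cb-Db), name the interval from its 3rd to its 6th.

augmented fourth

That puts Abb below Db.
Abb up to Db is 6 semitones, a half step wider than a perfect fourth, so the interval is augmented.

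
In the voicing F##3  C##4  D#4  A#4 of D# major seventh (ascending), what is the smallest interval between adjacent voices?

minor 2nd

Adjacent intervals: F##3→C##4 = perfect fifth; C##4→D#4 = minor second; D#4→A#4 = perfect fifth.
The smallest is C##4 to D#4, a minor second (1 semitone).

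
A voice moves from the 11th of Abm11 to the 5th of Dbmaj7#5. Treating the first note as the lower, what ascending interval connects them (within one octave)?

The 11th of Abm11 is Db; the 5th of Dbmaj7#5 is A.
Db up to A is 8 semitones, a half step wider than a perfect fifth, so the interval is augmented.

augmented fifth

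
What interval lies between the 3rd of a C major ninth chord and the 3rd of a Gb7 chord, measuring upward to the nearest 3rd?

The 3rd of C major ninth is E; the 3rd of Gb7 is Bb.
E up to Bb is 6 semitones, a half step narrower than a perfect fifth, so the interval is diminished.

diminished fifth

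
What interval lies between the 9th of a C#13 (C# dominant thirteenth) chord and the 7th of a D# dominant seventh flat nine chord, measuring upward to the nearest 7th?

The 9th of C#13 (C# dominant thirteenth) is D#; the 7th of D# dominant seventh flat nine is C#.
7 letter names make it a seventh; at 10 semitones (a half step narrower than major) the quality is minor.

minor seventh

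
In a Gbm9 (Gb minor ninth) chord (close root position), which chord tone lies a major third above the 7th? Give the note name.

Spelling the chord: Gb, Bbb, Db, Fb, Ab.
The 7th is Fb. A major third above Fb is Ab.
Ab is the chord's 9th.

Ab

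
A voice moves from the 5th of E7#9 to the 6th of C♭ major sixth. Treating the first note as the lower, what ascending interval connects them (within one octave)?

diminished 7th

The 5th of E7#9 is B; the 6th of C♭ major sixth is A♭.
B up to A♭ is 9 semitones, a whole step narrower than a major seventh, so the interval is diminished.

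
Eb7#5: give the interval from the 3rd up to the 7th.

Eb augmented seventh is spelled Eb-G-B-Db.
That puts G below Db.
5 letter names make it a fifth; at 6 semitones (a half step narrower than perfect) the quality is diminished.
That tritone between 3rd and 7th is what gives the dominant seventh its pull toward resolution.

d5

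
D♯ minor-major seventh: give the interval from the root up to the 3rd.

m3

D♯m(maj7) (D♯ minor-major seventh): D♯–F♯–A♯–C𝄪.
The root is D♯ and the 3rd is F♯.
D♯ up to F♯ is 3 semitones, a half step narrower than a major third, so the interval is minor.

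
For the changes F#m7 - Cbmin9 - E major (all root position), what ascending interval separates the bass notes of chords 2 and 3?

The roots are Cb and E.
3 letter names make it a third; at 5 semitones (a half step wider than major) the quality is augmented.

augmented third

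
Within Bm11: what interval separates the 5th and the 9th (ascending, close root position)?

The chord tones of Bm11 are B D F# A C# E.
That puts F# below C#.
From F# to C# is 7 semitones, exactly the perfect fifth.

perfect fifth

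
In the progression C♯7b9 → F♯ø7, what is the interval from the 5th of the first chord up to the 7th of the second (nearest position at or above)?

C♯7b9 has G♯ as its 5th, and F♯ø7 has E as its 7th.
G♯ up to E is 8 semitones, a half step narrower than a major sixth, so the interval is minor.

m6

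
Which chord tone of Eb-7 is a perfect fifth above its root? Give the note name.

Ebm7 (Eb minor seventh): Eb–Gb–Bb–Db.
The root is Eb. A perfect fifth above Eb is Bb.
Bb is the chord's 5th.

Bb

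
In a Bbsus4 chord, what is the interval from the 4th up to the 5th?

major second

Spelling the chord: Bb Eb F.
4th = Eb; 5th = F.
From Eb to F is 2 semitones, exactly the major second.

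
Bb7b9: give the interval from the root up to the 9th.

Bb7b9 (Bb dominant seventh flat nine) is spelled Bb–D–F–Ab–Cb.
The root is Bb and the 9th is Cb.
From Bb to Cb: 13 semitones over a ninth = minor.

minor 9th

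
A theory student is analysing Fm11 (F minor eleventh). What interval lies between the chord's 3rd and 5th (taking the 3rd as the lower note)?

major third

Fm11 is spelled F Ab C Eb G Bb.
The 3rd is Ab and the 5th is C.
From Ab to C is 4 semitones, exactly the major third.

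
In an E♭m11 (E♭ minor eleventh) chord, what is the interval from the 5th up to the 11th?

E♭m11 is spelled E♭, G♭, B♭, D♭, F, A♭.
5th = B♭; 11th = A♭.
From B♭ to A♭: 10 semitones over a seventh = minor.

minor seventh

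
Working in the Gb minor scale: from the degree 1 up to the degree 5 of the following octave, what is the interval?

Spelling the Gb minor scale: Gb Ab Bbb Cb Db Ebb Fb.
The degree 1 is Gb and the degree 5 (up an octave) is Db.
From Gb to Db is 19 semitones, exactly the perfect twelfth.

perfect 12th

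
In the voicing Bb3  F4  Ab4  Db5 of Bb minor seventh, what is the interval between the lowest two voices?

perfect fifth

Those voices are Bb3 and F4.
From Bb to F is 7 semitones, exactly the perfect fifth.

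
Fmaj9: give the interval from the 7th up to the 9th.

The chord tones of Fmaj9 (F major ninth) are F A C E G.
The 7th is E and the 9th is G.
3 letter names make it a third; at 3 semitones (a half step narrower than major) the quality is minor.

minor third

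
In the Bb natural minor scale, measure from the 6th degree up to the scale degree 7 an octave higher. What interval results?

major ninth

The scale runs Bb C Db Eb F Gb Ab.
6th degree = Gb; 7th scale degree (up an octave) = Ab.
From Gb to Ab is 14 semitones, exactly the major ninth.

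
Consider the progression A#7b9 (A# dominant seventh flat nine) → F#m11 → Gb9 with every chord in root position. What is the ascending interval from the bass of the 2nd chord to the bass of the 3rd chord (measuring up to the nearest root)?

diminished 2nd

The roots are F# and Gb.
2 letter names make it a second; at 0 semitones (a whole step narrower than major) the quality is diminished.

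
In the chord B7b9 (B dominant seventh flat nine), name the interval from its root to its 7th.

m7

B7b9 (B dominant seventh flat nine) is spelled B-D#-F#-A-C.
That puts B below A.
From B to A: 10 semitones over a seventh = minor.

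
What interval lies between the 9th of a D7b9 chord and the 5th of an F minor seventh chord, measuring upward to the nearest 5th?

major 6th

The 9th of D7b9 is E♭; the 5th of F minor seventh is C.
From E♭ to C is 9 semitones, exactly the major sixth.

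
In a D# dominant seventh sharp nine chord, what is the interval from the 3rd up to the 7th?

D# dominant seventh sharp nine: D#-F##-A#-C#-E##.
3rd = F##; 7th = C#.
From F## to C#: 6 semitones over a fifth = diminished.

diminished fifth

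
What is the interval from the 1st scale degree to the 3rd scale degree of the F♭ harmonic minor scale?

The scale runs F♭ G♭ A𝄫 B𝄫 C♭ D𝄫 E♭.
So we need the interval from F♭ up to A𝄫.
3 letter names make it a third; at 3 semitones (a half step narrower than major) the quality is minor.

minor third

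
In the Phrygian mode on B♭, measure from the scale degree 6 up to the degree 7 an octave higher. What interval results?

major 9th

B♭ phrygian: B♭ C♭ D♭ E♭ F G♭ A♭.
Scale degree 6 = G♭; 7th degree (up an octave) = A♭.
From G♭ to A♭ is 14 semitones, exactly the major ninth.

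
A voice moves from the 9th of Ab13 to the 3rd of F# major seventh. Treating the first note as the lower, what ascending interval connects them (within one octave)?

augmented seventh

The 9th of Ab13 is Bb; the 3rd of F# major seventh is A#.
From Bb to A#: 12 semitones over a seventh = augmented.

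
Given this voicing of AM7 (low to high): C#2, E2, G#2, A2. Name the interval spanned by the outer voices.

m6

The outer voices are C#2 and A2.
C# up to A is 8 semitones, a half step narrower than a major sixth, so the interval is minor.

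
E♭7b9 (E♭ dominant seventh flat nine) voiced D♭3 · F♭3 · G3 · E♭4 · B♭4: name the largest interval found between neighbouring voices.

minor 6th

Adjacent intervals: D♭3→F♭3 = minor third; F♭3→G3 = augmented second; G3→E♭4 = minor sixth; E♭4→B♭4 = perfect fifth.
The largest is G3 to E♭4, a minor sixth (8 semitones).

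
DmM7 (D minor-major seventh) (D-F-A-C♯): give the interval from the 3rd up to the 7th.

augmented fifth

So we need the interval from F up to C♯.
F up to C♯ is 8 semitones, a half step wider than a perfect fifth, so the interval is augmented.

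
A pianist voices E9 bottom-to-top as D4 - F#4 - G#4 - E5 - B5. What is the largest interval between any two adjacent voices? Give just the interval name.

Adjacent intervals: D4→F#4 = major third; F#4→G#4 = major second; G#4→E5 = minor sixth; E5→B5 = perfect fifth.
The largest is G#4 to E5, a minor sixth (8 semitones).

minor 6th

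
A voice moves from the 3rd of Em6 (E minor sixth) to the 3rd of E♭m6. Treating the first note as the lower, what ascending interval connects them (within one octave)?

Em6 (E minor sixth) has G as its 3rd, and E♭m6 has G♭ as its 3rd.
From G to G♭: 11 semitones over an octave = diminished.

d8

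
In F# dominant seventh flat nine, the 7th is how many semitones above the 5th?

3

F#7b9 (F# dominant seventh flat nine): F#–A#–C#–E–G.
C# to E is a minor third: 3 semitones.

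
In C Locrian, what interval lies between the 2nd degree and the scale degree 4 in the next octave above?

major tenth

The scale runs C Db Eb F Gb Ab Bb.
2nd degree = Db; 4th degree (up an octave) = F.
Counting 10 letters and 16 half steps from Db gives a major tenth.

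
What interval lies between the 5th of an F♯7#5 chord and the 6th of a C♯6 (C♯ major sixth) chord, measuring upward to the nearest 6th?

minor 6th

F♯7#5 has C𝄪 as its 5th, and C♯6 (C♯ major sixth) has A♯ as its 6th.
From C𝄪 to A♯: 8 semitones over a sixth = minor.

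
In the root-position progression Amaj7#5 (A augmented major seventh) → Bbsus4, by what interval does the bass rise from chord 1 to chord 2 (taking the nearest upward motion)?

minor 2nd

The roots are A and Bb.
A up to Bb is 1 semitone, a half step narrower than a major second, so the interval is minor.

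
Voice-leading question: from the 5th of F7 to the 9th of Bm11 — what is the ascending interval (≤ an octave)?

augmented 1st

The 5th of F7 is C; the 9th of Bm11 is C♯.
1 letter names make it a unison; at 1 semitone (a half step wider than perfect) the quality is augmented.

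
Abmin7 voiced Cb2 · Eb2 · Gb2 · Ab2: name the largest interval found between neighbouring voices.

Adjacent intervals: Cb2→Eb2 = major third; Eb2→Gb2 = minor third; Gb2→Ab2 = major second.
The largest is Cb2 to Eb2, a major third (4 semitones).

major third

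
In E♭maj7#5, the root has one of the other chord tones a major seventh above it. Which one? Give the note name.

D

E♭maj7#5: E♭-G-B-D.
The root is E♭. A major seventh above E♭ is D.
D is the chord's 7th.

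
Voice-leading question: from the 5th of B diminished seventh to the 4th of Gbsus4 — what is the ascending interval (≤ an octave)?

diminished fifth

The 5th of B diminished seventh is F; the 4th of Gbsus4 is Cb.
From F to Cb: 6 semitones over a fifth = diminished.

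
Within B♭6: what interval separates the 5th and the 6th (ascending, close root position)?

B♭ major sixth is spelled B♭–D–F–G.
So we need the interval from F up to G.
F up to G spans 2 letter names and 2 semitones — a major second.

M2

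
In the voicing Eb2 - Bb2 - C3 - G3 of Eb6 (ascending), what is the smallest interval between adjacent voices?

major second

Adjacent intervals: Eb2→Bb2 = perfect fifth; Bb2→C3 = major second; C3→G3 = perfect fifth.
The smallest is Bb2 to C3, a major second (2 semitones).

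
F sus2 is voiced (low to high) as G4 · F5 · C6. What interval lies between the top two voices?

perfect fifth

Those voices are F5 and C6.
From F to C is 7 semitones, exactly the perfect fifth.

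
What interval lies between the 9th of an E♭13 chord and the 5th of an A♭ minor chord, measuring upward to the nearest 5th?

E♭13 has F as its 9th, and A♭ minor has E♭ as its 5th.
From F to E♭: 10 semitones over a seventh = minor.

m7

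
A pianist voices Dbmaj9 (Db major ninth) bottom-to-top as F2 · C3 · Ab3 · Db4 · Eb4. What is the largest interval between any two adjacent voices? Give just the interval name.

Adjacent intervals: F2→C3 = perfect fifth; C3→Ab3 = minor sixth; Ab3→Db4 = perfect fourth; Db4→Eb4 = major second.
The largest is C3 to Ab3, a minor sixth (8 semitones).

minor sixth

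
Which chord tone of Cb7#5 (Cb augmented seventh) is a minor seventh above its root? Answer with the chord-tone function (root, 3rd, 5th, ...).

Cb augmented seventh is spelled Cb–Eb–G–Bbb.
The root is Cb. A minor seventh above Cb is Bbb.
Bbb is the chord's 7th.

7th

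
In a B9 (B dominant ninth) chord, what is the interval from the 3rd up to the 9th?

minor seventh

Spelling the chord: B D♯ F♯ A C♯.
3rd = D♯; 9th = C♯.
From D♯ to C♯: 10 semitones over a seventh = minor.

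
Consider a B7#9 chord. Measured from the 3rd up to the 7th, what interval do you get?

diminished fifth

B7#9: B, D#, F#, A, C##.
3rd = D#; 7th = A.
D# up to A is 6 semitones, a half step narrower than a perfect fifth, so the interval is diminished.
This 3–7 tritone is the characteristic tension at the heart of the dominant sound.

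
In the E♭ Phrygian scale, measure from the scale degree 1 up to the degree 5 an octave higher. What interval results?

Spelling the E♭ Phrygian scale: E♭ F♭ G♭ A♭ B♭ C♭ D♭.
So we need the interval from E♭ up to B♭.
From E♭ to B♭ is 19 semitones, exactly the perfect twelfth.

perfect twelfth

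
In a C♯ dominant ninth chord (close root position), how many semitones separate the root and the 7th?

10

C♯ dominant ninth is spelled C♯ E♯ G♯ B D♯.
C♯ to B is a minor seventh: 10 semitones.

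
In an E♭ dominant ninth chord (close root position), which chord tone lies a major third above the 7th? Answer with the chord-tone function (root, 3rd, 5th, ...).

The chord tones of E♭9 (E♭ dominant ninth) are E♭-G-B♭-D♭-F.
The 7th is D♭. A major third above D♭ is F.
F is the chord's 9th.

9th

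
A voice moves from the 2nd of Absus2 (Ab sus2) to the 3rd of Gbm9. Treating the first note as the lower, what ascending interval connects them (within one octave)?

diminished octave

The 2nd of Absus2 (Ab sus2) is Bb; the 3rd of Gbm9 is Bbb.
From Bb to Bbb: 11 semitones over an octave = diminished.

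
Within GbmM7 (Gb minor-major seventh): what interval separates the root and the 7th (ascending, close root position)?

Spelling the chord: Gb–Bbb–Db–F.
Root = Gb; 7th = F.
From Gb to F is 11 semitones, exactly the major seventh.

major 7th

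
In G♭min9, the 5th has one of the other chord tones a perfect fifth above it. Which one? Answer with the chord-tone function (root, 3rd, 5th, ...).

9th

G♭min9 (G♭ minor ninth) is spelled G♭ B𝄫 D♭ F♭ A♭.
The 5th is D♭. A perfect fifth above D♭ is A♭.
A♭ is the chord's 9th.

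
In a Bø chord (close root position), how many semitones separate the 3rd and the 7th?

7

B half-diminished seventh: B–D–F–A.
D to A is a perfect fifth: 7 semitones.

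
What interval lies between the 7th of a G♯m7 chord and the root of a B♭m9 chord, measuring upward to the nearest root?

diminished 4th

The 7th of G♯m7 is F♯; the root of B♭m9 is B♭.
4 letter names make it a fourth; at 4 semitones (a half step narrower than perfect) the quality is diminished.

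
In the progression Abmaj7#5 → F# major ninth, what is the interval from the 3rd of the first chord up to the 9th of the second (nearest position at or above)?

A5

The 3rd of Abmaj7#5 is C; the 9th of F# major ninth is G#.
C up to G# is 8 semitones, a half step wider than a perfect fifth, so the interval is augmented.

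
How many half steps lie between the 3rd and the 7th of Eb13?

6

Eb13 (Eb dominant thirteenth): Eb–G–Bb–Db–F–C.
G to Db is a diminished fifth: 6 semitones.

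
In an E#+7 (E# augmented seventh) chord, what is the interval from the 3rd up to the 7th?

d5

E#aug7 (E# augmented seventh): E#–G##–B##–D#.
So we need the interval from G## up to D#.
5 letter names make it a fifth; at 6 semitones (a half step narrower than perfect) the quality is diminished.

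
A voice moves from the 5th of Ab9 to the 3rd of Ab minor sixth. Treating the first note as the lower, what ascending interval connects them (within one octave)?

The 5th of Ab9 is Eb; the 3rd of Ab minor sixth is Cb.
From Eb to Cb: 8 semitones over a sixth = minor.

minor 6th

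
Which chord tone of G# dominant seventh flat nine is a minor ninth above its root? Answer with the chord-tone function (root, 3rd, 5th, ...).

Spelling the chord: G# B# D# F# A.
The root is G#. A minor ninth above G# is A.
A is the chord's 9th.

9th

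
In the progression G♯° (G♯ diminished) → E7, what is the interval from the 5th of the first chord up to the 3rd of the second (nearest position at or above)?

augmented fourth

The 5th of G♯° (G♯ diminished) is D; the 3rd of E7 is G♯.
From D to G♯: 6 semitones over a fourth = augmented.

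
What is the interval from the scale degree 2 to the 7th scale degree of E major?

major sixth

E major: E F# G# A B C# D#.
The scale degree 2 is F# and the degree 7 is D#.
From F# to D# is 9 semitones, exactly the major sixth.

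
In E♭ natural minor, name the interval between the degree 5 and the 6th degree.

Spelling E♭ natural minor: E♭ F G♭ A♭ B♭ C♭ D♭.
That puts B♭ below C♭.
2 letter names make it a second; at 1 semitone (a half step narrower than major) the quality is minor.

m2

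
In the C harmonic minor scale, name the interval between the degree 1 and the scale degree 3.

m3

C harmonic minor: C D Eb F G Ab B.
Degree 1 = C; scale degree 3 = Eb.
3 letter names make it a third; at 3 semitones (a half step narrower than major) the quality is minor.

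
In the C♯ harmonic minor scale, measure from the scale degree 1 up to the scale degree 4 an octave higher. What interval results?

perfect eleventh

Spelling the C♯ harmonic minor scale: C♯ D♯ E F♯ G♯ A B♯.
Scale degree 1 = C♯; degree 4 (up an octave) = F♯.
Counting 11 letters and 17 half steps from C♯ gives a perfect eleventh.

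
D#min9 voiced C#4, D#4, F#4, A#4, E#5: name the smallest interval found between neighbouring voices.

major second

Adjacent intervals: C#4→D#4 = major second; D#4→F#4 = minor third; F#4→A#4 = major third; A#4→E#5 = perfect fifth.
The smallest is C#4 to D#4, a major second (2 semitones).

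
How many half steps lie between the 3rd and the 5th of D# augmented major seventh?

4

The chord tones of D# augmented major seventh are D# F## A## C##.
F## to A## is a major third: 4 semitones.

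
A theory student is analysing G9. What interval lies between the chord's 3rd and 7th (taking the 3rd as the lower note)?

G9 (G dominant ninth) is spelled G B D F A.
So we need the interval from B up to F.
5 letter names make it a fifth; at 6 semitones (a half step narrower than perfect) the quality is diminished.

diminished 5th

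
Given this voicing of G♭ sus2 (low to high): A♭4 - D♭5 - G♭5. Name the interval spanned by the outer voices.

The outer voices are A♭4 and G♭5.
From A♭ to G♭: 10 semitones over a seventh = minor.

minor seventh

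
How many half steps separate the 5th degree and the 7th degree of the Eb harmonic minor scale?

4

The scale is Eb F Gb Ab Bb Cb D.
Bb up to D is a major third — 4 semitones.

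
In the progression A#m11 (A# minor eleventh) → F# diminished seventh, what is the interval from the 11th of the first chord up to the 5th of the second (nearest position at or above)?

The 11th of A#m11 (A# minor eleventh) is D#; the 5th of F# diminished seventh is C.
7 letter names make it a seventh; at 9 semitones (a whole step narrower than major) the quality is diminished.

diminished 7th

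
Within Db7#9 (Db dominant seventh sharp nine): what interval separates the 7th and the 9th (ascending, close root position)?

Db dominant seventh sharp nine: Db-F-Ab-Cb-E.
7th = Cb; 9th = E.
From Cb to E: 5 semitones over a third = augmented.

augmented third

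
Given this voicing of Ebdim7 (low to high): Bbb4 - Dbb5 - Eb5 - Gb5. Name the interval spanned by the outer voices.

The outer voices are Bbb4 and Gb5.
Counting 6 letters and 9 half steps from Bbb gives a major sixth.

major sixth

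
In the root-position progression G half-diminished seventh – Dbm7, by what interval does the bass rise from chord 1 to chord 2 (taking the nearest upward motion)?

diminished fifth

The roots are G and Db.
5 letter names make it a fifth; at 6 semitones (a half step narrower than perfect) the quality is diminished.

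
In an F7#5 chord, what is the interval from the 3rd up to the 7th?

Spelling the chord: F–A–C#–Eb.
That puts A below Eb.
A up to Eb is 6 semitones, a half step narrower than a perfect fifth, so the interval is diminished.

diminished fifth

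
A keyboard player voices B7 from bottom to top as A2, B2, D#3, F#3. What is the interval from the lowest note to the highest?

major sixth

The outer voices are A2 and F#3.
Counting 6 letters and 9 half steps from A gives a major sixth.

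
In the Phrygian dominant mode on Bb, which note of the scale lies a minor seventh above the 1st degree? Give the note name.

The scale is Bb Cb D Eb F Gb Ab.
The 1st degree is Bb; a minor seventh above that is Ab — scale degree 7.

Ab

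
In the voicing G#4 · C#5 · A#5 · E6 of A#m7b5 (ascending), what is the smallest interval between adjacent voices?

P4

Adjacent intervals: G#4→C#5 = perfect fourth; C#5→A#5 = major sixth; A#5→E6 = diminished fifth.
The smallest is G#4 to C#5, a perfect fourth (5 semitones).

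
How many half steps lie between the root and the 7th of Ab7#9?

10

The chord tones of Ab7#9 are Ab–C–Eb–Gb–B.
Ab to Gb is a minor seventh: 10 semitones.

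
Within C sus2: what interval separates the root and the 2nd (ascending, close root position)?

major 2nd

Spelling the chord: C, D, G.
Root = C; 2nd = D.
C up to D spans 2 letter names and 2 semitones — a major second.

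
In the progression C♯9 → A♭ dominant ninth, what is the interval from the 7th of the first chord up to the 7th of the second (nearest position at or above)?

diminished sixth

The 7th of C♯9 is B; the 7th of A♭ dominant ninth is G♭.
B up to G♭ is 7 semitones, a whole step narrower than a major sixth, so the interval is diminished.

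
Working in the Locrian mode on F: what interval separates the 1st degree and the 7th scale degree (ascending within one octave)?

minor 7th

F locrian: F G♭ A♭ B♭ C♭ D♭ E♭.
That puts F below E♭.
From F to E♭: 10 semitones over a seventh = minor.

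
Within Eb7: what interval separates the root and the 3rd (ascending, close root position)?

M3

Spelling the chord: Eb-G-Bb-Db.
So we need the interval from Eb up to G.
From Eb to G is 4 semitones, exactly the major third.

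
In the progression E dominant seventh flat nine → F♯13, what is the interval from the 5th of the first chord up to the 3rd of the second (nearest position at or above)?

major seventh

The 5th of E dominant seventh flat nine is B; the 3rd of F♯13 is A♯.
B up to A♯ spans 7 letter names and 11 semitones — a major seventh.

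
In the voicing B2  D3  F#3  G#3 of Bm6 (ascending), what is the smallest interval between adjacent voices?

major 2nd

Adjacent intervals: B2→D3 = minor third; D3→F#3 = major third; F#3→G#3 = major second.
The smallest is F#3 to G#3, a major second (2 semitones).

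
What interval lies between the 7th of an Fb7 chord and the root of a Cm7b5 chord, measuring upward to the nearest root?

The 7th of Fb7 is Ebb; the root of Cm7b5 is C.
From Ebb to C: 10 semitones over a sixth = augmented.

augmented sixth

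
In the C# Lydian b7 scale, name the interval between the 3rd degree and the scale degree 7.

C# lydian dominant: C# D# E# F## G# A# B.
3rd degree = E#; scale degree 7 = B.
5 letter names make it a fifth; at 6 semitones (a half step narrower than perfect) the quality is diminished.

diminished fifth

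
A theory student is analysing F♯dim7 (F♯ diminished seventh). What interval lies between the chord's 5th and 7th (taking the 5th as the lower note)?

F♯dim7: F♯-A-C-E♭.
5th = C; 7th = E♭.
From C to E♭: 3 semitones over a third = minor.

minor 3rd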